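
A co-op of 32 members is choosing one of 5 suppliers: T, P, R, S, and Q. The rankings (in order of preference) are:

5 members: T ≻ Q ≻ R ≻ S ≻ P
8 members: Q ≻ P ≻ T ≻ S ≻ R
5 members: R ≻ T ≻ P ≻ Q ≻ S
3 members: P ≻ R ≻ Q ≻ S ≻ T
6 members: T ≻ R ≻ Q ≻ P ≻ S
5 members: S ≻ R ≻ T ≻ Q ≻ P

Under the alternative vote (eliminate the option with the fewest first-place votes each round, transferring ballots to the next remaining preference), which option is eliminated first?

P

Round 1: T 11, P 3, R 5, S 5, Q 8. Eliminate P.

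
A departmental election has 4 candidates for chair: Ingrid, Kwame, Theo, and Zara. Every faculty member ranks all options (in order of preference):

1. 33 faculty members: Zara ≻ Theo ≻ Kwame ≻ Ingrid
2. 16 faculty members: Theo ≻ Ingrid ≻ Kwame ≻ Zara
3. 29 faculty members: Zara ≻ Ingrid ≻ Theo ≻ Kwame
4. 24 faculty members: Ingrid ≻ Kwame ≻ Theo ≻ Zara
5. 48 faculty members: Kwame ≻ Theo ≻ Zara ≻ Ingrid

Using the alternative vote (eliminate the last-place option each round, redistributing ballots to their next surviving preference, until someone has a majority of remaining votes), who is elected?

Kwame

Round 1: Ingrid 24, Kwame 48, Theo 16, Zara 62. Eliminate Theo.
Round 2: Ingrid 40, Kwame 48, Zara 62. Eliminate Ingrid.
Round 3: Kwame 88, Zara 62. Kwame has a majority.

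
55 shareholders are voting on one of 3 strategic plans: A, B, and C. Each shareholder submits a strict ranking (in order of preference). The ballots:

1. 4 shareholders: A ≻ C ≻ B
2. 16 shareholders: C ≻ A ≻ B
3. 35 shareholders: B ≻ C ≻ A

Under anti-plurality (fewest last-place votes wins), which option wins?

Last-place votes: A 35, B 20, C 0.
C is ranked last by the fewest voters, so C wins.

C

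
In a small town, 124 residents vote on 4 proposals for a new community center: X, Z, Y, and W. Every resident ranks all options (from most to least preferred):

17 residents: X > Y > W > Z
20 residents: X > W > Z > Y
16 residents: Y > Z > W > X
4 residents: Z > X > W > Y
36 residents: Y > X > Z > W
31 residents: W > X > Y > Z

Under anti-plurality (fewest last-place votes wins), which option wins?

X

Last-place votes: X 16, Z 48, Y 24, W 36.
X is ranked last by the fewest voters, so X wins.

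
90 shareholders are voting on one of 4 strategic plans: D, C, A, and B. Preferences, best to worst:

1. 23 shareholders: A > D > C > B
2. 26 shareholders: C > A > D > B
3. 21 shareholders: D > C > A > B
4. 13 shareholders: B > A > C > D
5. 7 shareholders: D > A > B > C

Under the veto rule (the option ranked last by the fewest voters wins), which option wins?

Last-place votes: D 13, C 7, A 0, B 70.
A is ranked last by the fewest voters, so A wins.

A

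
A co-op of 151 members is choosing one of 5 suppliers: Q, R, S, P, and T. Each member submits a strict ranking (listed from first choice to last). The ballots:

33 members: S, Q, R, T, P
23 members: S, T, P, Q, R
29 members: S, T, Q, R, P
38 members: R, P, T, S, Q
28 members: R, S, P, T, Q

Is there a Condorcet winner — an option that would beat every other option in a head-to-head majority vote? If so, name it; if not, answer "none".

S vs Q: 151–0 for S.
S vs R: 85–66 for S.
S vs P: 113–38 for S.
S vs T: 113–38 for S.
S beats every other option head-to-head.

S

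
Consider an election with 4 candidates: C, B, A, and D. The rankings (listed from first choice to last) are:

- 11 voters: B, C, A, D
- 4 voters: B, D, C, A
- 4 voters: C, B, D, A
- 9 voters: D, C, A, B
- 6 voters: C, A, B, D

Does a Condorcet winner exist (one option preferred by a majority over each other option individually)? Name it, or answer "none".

C vs B: 19–15 for C.
C vs A: 34–0 for C.
C vs D: 21–13 for C.
C beats every other option head-to-head.

C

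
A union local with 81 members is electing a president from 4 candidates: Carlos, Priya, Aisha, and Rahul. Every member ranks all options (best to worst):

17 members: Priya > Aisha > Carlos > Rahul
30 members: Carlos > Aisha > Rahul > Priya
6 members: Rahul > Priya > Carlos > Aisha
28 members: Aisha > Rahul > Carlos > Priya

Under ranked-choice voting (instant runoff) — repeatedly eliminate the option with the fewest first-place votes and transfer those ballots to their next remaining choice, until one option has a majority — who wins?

Aisha

Round 1: Carlos 30, Priya 17, Aisha 28, Rahul 6. Eliminate Rahul.
Round 2: Carlos 30, Priya 23, Aisha 28. Eliminate Priya.
Round 3: Carlos 36, Aisha 45. Aisha has a majority.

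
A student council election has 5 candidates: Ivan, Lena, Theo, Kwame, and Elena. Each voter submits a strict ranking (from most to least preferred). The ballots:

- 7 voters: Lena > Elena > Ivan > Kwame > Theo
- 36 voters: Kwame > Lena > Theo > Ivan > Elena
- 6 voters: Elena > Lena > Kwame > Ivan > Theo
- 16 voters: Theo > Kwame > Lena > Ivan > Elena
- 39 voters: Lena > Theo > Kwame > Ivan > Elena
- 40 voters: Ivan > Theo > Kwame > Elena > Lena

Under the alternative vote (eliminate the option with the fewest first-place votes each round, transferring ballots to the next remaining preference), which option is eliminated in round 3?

Round 1: Ivan 40, Lena 46, Theo 16, Kwame 36, Elena 6. Eliminate Elena.
Round 2: Ivan 40, Lena 52, Theo 16, Kwame 36. Eliminate Theo.
Round 3: Ivan 40, Lena 52, Kwame 52. Eliminate Ivan.

Ivan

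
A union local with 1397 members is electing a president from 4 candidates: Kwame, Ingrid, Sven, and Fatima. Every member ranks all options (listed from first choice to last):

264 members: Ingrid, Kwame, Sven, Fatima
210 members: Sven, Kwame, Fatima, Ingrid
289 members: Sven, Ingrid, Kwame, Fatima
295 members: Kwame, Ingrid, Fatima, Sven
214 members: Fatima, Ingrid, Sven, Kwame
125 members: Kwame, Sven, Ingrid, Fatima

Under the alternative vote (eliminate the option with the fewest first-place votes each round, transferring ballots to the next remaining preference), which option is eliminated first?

Round 1: Kwame 420, Ingrid 264, Sven 499, Fatima 214. Eliminate Fatima.

Fatima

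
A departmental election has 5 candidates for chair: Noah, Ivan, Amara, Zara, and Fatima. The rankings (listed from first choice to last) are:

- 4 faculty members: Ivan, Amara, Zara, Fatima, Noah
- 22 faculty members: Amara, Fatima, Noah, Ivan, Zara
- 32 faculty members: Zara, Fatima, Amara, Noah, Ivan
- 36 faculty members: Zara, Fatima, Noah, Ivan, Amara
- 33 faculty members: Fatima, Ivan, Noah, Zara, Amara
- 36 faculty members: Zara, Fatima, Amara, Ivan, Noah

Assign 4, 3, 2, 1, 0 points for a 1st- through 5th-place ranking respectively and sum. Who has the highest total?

Fatima

Noah: 4·0 + 22·2 + 32·1 + 36·2 + 33·2 + 36·0 = 214
Ivan: 4·4 + 22·1 + 32·0 + 36·1 + 33·3 + 36·1 = 209
Amara: 4·3 + 22·4 + 32·2 + 36·0 + 33·0 + 36·2 = 236
Zara: 4·2 + 22·0 + 32·4 + 36·4 + 33·1 + 36·4 = 457
Fatima: 4·1 + 22·3 + 32·3 + 36·3 + 33·4 + 36·3 = 514
Fatima has the highest Borda score (514).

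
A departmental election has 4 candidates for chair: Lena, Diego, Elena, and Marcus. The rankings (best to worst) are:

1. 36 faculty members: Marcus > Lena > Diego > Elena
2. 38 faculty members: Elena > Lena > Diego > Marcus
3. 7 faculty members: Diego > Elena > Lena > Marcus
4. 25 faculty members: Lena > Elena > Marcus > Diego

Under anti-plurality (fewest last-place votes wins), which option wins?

Lena

Last-place votes: Lena 0, Diego 25, Elena 36, Marcus 45.
Lena is ranked last by the fewest voters, so Lena wins.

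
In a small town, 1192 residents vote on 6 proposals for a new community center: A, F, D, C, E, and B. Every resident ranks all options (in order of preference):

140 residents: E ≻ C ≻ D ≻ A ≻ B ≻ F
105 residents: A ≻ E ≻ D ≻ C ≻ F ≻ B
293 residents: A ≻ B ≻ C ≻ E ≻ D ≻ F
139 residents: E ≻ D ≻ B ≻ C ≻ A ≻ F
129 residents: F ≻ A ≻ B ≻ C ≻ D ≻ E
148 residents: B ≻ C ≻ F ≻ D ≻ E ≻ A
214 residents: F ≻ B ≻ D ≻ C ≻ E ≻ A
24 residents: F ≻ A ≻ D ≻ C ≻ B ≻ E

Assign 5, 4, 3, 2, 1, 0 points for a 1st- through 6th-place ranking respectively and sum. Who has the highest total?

A: 140·2 + 105·5 + 293·5 + 139·1 + 129·4 + 148·0 + 214·0 + 24·4 = 3021
F: 140·0 + 105·1 + 293·0 + 139·0 + 129·5 + 148·3 + 214·5 + 24·5 = 2384
D: 140·3 + 105·3 + 293·1 + 139·4 + 129·1 + 148·2 + 214·3 + 24·3 = 2723
C: 140·4 + 105·2 + 293·3 + 139·2 + 129·2 + 148·4 + 214·2 + 24·2 = 3253
E: 140·5 + 105·4 + 293·2 + 139·5 + 129·0 + 148·1 + 214·1 + 24·0 = 2763
B: 140·1 + 105·0 + 293·4 + 139·3 + 129·3 + 148·5 + 214·4 + 24·1 = 3736
B has the highest Borda score (3736).

B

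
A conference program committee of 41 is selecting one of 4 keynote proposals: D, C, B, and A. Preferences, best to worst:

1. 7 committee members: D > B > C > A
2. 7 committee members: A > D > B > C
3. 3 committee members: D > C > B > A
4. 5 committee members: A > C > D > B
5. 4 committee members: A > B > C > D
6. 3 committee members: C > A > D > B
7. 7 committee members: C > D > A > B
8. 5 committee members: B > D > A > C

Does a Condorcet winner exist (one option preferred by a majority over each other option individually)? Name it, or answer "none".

D vs C: 22–19 for D.
D vs B: 32–9 for D.
D vs A: 22–19 for D.
D beats every other option head-to-head.

D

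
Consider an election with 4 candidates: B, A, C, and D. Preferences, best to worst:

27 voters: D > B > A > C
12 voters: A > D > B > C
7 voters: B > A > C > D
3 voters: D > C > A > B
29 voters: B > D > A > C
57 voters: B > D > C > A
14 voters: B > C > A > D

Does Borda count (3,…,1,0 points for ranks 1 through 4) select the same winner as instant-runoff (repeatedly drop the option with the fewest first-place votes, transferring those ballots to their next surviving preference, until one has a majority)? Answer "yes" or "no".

yes

Borda — scores: B 387, A 123, C 98, D 286. Winner: B.
Instant-runoff — R1 B 107, A 12, C 0, D 30 (B winner). Winner: B.
The two methods agree.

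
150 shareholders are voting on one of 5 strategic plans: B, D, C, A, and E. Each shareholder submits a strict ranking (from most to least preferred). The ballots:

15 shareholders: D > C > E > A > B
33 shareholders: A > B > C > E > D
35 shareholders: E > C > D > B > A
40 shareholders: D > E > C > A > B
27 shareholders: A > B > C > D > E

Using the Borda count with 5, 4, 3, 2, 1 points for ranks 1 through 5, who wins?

C

B: 15·1 + 33·4 + 35·2 + 40·1 + 27·4 = 365
D: 15·5 + 33·1 + 35·3 + 40·5 + 27·2 = 467
C: 15·4 + 33·3 + 35·4 + 40·3 + 27·3 = 500
A: 15·2 + 33·5 + 35·1 + 40·2 + 27·5 = 445
E: 15·3 + 33·2 + 35·5 + 40·4 + 27·1 = 473
C has the highest Borda score (500).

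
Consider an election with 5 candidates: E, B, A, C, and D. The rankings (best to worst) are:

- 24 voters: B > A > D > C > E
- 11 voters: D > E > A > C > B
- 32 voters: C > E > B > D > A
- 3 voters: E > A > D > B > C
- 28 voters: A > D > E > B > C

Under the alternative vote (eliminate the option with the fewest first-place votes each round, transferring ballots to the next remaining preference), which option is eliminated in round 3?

Round 1: E 3, B 24, A 28, C 32, D 11. Eliminate E.
Round 2: B 24, A 31, C 32, D 11. Eliminate D.
Round 3: B 24, A 42, C 32. Eliminate B.

B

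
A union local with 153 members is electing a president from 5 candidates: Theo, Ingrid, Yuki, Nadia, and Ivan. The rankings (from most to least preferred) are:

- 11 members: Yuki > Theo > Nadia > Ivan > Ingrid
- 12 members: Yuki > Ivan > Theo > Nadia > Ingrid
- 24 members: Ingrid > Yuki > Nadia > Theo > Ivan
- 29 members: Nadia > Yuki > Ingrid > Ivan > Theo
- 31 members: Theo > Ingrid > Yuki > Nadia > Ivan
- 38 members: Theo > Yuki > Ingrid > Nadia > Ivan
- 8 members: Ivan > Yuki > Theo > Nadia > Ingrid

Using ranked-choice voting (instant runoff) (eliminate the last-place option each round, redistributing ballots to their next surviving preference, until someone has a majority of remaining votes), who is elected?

Yuki

Round 1: Theo 69, Ingrid 24, Yuki 23, Nadia 29, Ivan 8. Eliminate Ivan.
Round 2: Theo 69, Ingrid 24, Yuki 31, Nadia 29. Eliminate Ingrid.
Round 3: Theo 69, Yuki 55, Nadia 29. Eliminate Nadia.
Round 4: Theo 69, Yuki 84. Yuki has a majority.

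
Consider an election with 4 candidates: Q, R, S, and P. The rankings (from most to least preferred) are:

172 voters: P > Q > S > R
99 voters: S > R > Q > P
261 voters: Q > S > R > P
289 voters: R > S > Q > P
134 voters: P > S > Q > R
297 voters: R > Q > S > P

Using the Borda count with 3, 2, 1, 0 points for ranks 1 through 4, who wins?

Q

Q: 172·2 + 99·1 + 261·3 + 289·1 + 134·1 + 297·2 = 2243
R: 172·0 + 99·2 + 261·1 + 289·3 + 134·0 + 297·3 = 2217
S: 172·1 + 99·3 + 261·2 + 289·2 + 134·2 + 297·1 = 2134
P: 172·3 + 99·0 + 261·0 + 289·0 + 134·3 + 297·0 = 918
Q has the highest Borda score (2243).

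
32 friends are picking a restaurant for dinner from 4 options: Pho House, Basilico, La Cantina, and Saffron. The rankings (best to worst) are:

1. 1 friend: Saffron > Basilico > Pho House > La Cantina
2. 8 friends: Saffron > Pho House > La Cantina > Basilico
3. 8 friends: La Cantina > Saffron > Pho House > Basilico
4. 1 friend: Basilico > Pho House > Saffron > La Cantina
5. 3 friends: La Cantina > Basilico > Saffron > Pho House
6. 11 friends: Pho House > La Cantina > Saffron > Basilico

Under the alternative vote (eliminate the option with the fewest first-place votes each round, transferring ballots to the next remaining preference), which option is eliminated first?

Round 1: Pho House 11, Basilico 1, La Cantina 11, Saffron 9. Eliminate Basilico.

Basilico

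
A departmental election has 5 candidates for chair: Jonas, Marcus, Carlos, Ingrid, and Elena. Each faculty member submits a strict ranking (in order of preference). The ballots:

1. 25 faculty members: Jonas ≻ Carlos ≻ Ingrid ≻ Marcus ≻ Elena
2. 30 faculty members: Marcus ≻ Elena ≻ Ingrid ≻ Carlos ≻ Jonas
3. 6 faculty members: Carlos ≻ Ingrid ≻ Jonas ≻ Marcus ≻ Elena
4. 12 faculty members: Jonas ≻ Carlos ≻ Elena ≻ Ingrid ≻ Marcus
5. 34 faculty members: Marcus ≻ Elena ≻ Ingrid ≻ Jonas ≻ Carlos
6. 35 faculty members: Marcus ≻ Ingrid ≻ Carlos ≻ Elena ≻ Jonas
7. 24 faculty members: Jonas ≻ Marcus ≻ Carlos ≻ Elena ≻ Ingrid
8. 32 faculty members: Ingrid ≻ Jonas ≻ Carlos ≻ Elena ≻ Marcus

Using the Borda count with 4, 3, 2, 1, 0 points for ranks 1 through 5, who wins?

Jonas: 25·4 + 30·0 + 6·2 + 12·4 + 34·1 + 35·0 + 24·4 + 32·3 = 386
Marcus: 25·1 + 30·4 + 6·1 + 12·0 + 34·4 + 35·4 + 24·3 + 32·0 = 499
Carlos: 25·3 + 30·1 + 6·4 + 12·3 + 34·0 + 35·2 + 24·2 + 32·2 = 347
Ingrid: 25·2 + 30·2 + 6·3 + 12·1 + 34·2 + 35·3 + 24·0 + 32·4 = 441
Elena: 25·0 + 30·3 + 6·0 + 12·2 + 34·3 + 35·1 + 24·1 + 32·1 = 307
Marcus has the highest Borda score (499).

Marcus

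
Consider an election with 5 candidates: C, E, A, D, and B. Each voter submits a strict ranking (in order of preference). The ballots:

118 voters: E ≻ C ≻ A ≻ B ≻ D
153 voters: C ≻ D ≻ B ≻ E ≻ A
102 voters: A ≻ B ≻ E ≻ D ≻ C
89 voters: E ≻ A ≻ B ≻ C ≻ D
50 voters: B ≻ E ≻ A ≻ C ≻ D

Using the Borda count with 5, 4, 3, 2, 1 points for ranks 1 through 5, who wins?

C: 118·4 + 153·5 + 102·1 + 89·2 + 50·2 = 1617
E: 118·5 + 153·2 + 102·3 + 89·5 + 50·4 = 1847
A: 118·3 + 153·1 + 102·5 + 89·4 + 50·3 = 1523
D: 118·1 + 153·4 + 102·2 + 89·1 + 50·1 = 1073
B: 118·2 + 153·3 + 102·4 + 89·3 + 50·5 = 1620
E has the highest Borda score (1847).

E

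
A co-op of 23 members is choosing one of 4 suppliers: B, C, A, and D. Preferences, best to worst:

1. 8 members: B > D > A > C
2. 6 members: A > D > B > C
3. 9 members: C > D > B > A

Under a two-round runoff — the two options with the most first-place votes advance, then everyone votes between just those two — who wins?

Round 1 first-place votes: B 8, C 9, A 6, D 0.
C and B advance.
Runoff: C is preferred to B by 9 voters; B by 14.
B wins the runoff.

B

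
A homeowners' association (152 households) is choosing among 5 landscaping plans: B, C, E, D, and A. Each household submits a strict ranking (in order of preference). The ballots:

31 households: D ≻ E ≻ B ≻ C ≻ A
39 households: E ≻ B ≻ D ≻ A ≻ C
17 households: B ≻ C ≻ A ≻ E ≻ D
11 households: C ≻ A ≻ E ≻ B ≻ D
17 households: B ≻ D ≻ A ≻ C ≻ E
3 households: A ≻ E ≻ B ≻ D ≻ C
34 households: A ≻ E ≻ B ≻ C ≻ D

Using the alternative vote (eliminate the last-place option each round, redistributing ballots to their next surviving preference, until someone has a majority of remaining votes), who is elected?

Round 1: B 34, C 11, E 39, D 31, A 37. Eliminate C.
Round 2: B 34, E 39, D 31, A 48. Eliminate D.
Round 3: B 34, E 70, A 48. Eliminate B.
Round 4: E 70, A 82. A has a majority.

A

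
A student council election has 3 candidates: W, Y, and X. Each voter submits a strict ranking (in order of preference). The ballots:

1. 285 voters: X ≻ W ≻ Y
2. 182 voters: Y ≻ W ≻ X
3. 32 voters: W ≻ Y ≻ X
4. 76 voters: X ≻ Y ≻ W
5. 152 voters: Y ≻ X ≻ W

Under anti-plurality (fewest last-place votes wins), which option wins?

X

Last-place votes: W 228, Y 285, X 214.
X is ranked last by the fewest voters, so X wins.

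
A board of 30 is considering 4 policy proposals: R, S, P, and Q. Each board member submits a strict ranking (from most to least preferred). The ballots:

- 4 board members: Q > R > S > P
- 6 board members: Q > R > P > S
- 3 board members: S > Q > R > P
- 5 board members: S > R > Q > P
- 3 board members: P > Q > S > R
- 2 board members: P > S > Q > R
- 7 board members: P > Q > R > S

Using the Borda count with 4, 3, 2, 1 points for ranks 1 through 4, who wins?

Q

R: 4·3 + 6·3 + 3·2 + 5·3 + 3·1 + 2·1 + 7·2 = 70
S: 4·2 + 6·1 + 3·4 + 5·4 + 3·2 + 2·3 + 7·1 = 65
P: 4·1 + 6·2 + 3·1 + 5·1 + 3·4 + 2·4 + 7·4 = 72
Q: 4·4 + 6·4 + 3·3 + 5·2 + 3·3 + 2·2 + 7·3 = 93
Q has the highest Borda score (93).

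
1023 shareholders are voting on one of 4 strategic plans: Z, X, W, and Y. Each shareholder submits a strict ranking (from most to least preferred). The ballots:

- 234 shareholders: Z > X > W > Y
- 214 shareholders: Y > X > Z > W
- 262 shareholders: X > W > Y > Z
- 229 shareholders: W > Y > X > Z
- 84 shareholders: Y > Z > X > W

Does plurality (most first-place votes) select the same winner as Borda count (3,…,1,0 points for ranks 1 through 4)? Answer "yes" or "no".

Plurality — first-place votes: Z 234, X 262, W 229, Y 298. Winner: Y.
Borda — scores: Z 1084, X 1995, W 1445, Y 1614. Winner: X.
The two methods disagree.

no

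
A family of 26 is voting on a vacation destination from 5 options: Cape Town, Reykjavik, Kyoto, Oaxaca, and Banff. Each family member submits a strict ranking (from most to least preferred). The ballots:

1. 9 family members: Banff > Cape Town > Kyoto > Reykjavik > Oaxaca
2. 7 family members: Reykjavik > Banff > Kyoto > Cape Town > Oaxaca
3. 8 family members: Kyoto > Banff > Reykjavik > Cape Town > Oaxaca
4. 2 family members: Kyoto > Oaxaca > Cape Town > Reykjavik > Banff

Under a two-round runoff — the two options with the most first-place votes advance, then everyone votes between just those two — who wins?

Banff

Round 1 first-place votes: Cape Town 0, Reykjavik 7, Kyoto 10, Oaxaca 0, Banff 9.
Kyoto and Banff advance.
Runoff: Kyoto is preferred to Banff by 10 voters; Banff by 16.
Banff wins the runoff.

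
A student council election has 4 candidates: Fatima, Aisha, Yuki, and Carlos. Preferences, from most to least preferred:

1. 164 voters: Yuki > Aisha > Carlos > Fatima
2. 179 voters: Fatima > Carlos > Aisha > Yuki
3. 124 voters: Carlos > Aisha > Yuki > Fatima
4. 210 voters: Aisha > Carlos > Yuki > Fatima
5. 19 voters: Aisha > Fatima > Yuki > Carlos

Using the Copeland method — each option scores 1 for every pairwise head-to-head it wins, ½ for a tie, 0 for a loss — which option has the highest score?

Aisha

Fatima: loses to Aisha, Yuki, and Carlos → score 0.
Aisha: beats Fatima, Yuki, and Carlos → score 3.
Yuki: beats Fatima; loses to Aisha and Carlos → score 1.
Carlos: beats Fatima and Yuki; loses to Aisha → score 2.
Aisha has the best pairwise record.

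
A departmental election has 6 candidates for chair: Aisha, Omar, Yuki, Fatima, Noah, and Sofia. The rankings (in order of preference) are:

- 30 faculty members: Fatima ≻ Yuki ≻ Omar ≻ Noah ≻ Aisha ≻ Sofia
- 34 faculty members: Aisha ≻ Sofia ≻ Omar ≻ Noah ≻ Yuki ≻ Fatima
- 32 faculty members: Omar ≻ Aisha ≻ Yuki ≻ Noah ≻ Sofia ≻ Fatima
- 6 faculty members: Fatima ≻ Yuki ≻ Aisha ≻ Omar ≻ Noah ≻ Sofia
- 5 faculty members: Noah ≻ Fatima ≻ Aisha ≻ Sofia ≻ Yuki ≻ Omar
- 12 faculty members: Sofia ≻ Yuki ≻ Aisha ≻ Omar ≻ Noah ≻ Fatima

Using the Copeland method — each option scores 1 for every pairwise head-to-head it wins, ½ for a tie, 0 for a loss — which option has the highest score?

Aisha: beats Yuki, Fatima, Noah, and Sofia; loses to Omar → score 4.
Omar: beats Aisha, Yuki, Fatima, Noah, and Sofia → score 5.
Yuki: beats Fatima, Noah, and Sofia; loses to Aisha and Omar → score 3.
Fatima: loses to Aisha, Omar, Yuki, Noah, and Sofia → score 0.
Noah: beats Fatima and Sofia; loses to Aisha, Omar, and Yuki → score 2.
Sofia: beats Fatima; loses to Aisha, Omar, Yuki, and Noah → score 1.
Omar has the best pairwise record.

Omar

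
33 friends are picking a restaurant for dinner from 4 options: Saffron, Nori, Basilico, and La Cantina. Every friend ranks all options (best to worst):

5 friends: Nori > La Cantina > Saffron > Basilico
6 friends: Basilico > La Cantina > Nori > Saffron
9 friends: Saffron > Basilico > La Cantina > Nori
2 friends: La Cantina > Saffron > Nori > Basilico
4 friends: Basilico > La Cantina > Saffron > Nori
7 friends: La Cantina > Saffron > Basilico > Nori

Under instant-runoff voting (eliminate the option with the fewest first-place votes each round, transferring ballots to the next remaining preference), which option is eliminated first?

Nori

Round 1: Saffron 9, Nori 5, Basilico 10, La Cantina 9. Eliminate Nori.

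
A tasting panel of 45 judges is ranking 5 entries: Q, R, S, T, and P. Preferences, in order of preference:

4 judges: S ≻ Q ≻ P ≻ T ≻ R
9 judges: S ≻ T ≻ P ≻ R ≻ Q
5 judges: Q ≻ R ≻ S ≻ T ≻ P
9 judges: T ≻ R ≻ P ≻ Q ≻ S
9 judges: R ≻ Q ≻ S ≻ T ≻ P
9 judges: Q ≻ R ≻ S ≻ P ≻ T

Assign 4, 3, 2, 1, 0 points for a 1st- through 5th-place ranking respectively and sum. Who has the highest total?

Q: 4·3 + 9·0 + 5·4 + 9·1 + 9·3 + 9·4 = 104
R: 4·0 + 9·1 + 5·3 + 9·3 + 9·4 + 9·3 = 114
S: 4·4 + 9·4 + 5·2 + 9·0 + 9·2 + 9·2 = 98
T: 4·1 + 9·3 + 5·1 + 9·4 + 9·1 + 9·0 = 81
P: 4·2 + 9·2 + 5·0 + 9·2 + 9·0 + 9·1 = 53
R has the highest Borda score (114).

R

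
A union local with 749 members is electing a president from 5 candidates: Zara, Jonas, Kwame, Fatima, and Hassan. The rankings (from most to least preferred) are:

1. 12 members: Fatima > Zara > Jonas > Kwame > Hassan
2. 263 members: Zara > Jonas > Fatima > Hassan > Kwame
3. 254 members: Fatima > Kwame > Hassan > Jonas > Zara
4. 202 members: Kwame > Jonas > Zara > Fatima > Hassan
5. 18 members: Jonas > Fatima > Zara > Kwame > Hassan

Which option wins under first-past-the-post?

First-place votes: Zara 263, Jonas 18, Kwame 202, Fatima 266, Hassan 0.
Fatima has the most first-place votes.

Fatima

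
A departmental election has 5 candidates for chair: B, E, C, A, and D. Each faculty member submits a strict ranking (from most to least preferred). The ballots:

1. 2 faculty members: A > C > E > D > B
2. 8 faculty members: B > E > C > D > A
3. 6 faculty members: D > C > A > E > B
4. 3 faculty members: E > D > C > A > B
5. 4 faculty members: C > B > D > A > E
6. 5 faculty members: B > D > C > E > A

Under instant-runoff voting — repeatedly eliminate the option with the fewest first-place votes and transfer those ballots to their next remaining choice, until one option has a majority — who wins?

B

Round 1: B 13, E 3, C 4, A 2, D 6. Eliminate A.
Round 2: B 13, E 3, C 6, D 6. Eliminate E.
Round 3: B 13, C 6, D 9. Eliminate C.
Round 4: B 17, D 11. B has a majority.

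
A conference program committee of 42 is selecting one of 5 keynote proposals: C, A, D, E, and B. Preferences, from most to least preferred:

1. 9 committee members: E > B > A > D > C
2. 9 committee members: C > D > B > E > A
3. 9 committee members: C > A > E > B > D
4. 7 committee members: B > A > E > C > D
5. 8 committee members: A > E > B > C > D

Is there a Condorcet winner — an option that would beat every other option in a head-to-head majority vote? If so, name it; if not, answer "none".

none

Checking pairwise contests:
A beats C 24–18.
B beats A 25–17.
C beats D 33–9.
A beats E 24–18.
E beats B 26–16.
Every option loses at least one head-to-head, so there is no Condorcet winner.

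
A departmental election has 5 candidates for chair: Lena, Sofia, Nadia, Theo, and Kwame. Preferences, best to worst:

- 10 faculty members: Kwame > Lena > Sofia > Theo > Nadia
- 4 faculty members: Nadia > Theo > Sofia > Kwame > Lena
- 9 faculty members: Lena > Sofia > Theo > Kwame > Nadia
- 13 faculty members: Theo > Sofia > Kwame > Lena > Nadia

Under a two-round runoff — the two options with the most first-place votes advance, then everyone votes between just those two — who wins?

Round 1 first-place votes: Lena 9, Sofia 0, Nadia 4, Theo 13, Kwame 10.
Theo and Kwame advance.
Runoff: Theo is preferred to Kwame by 26 voters; Kwame by 10.
Theo wins the runoff.

Theo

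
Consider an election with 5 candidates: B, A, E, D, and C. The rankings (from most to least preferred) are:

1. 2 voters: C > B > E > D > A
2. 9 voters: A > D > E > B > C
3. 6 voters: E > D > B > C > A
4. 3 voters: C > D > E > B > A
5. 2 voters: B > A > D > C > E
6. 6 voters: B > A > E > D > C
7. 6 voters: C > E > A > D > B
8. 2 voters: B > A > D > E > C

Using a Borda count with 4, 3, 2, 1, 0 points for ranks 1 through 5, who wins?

E

B: 2·3 + 9·1 + 6·2 + 3·1 + 2·4 + 6·4 + 6·0 + 2·4 = 70
A: 2·0 + 9·4 + 6·0 + 3·0 + 2·3 + 6·3 + 6·2 + 2·3 = 78
E: 2·2 + 9·2 + 6·4 + 3·2 + 2·0 + 6·2 + 6·3 + 2·1 = 84
D: 2·1 + 9·3 + 6·3 + 3·3 + 2·2 + 6·1 + 6·1 + 2·2 = 76
C: 2·4 + 9·0 + 6·1 + 3·4 + 2·1 + 6·0 + 6·4 + 2·0 = 52
E has the highest Borda score (84).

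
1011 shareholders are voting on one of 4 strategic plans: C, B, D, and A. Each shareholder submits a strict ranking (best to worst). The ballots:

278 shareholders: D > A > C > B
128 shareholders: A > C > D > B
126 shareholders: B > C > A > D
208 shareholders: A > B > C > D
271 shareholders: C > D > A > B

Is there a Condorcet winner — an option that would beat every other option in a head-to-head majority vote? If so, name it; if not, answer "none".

Checking pairwise contests:
A beats C 614–397.
C beats B 677–334.
C beats D 733–278.
D beats A 549–462.
Every option loses at least one head-to-head, so there is no Condorcet winner.

none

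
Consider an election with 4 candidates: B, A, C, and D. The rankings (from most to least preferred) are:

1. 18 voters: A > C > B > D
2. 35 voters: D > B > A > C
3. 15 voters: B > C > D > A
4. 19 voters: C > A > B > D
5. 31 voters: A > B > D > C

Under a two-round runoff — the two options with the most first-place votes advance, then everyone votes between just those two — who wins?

Round 1 first-place votes: B 15, A 49, C 19, D 35.
A and D advance.
Runoff: A is preferred to D by 68 voters; D by 50.
A wins the runoff.

A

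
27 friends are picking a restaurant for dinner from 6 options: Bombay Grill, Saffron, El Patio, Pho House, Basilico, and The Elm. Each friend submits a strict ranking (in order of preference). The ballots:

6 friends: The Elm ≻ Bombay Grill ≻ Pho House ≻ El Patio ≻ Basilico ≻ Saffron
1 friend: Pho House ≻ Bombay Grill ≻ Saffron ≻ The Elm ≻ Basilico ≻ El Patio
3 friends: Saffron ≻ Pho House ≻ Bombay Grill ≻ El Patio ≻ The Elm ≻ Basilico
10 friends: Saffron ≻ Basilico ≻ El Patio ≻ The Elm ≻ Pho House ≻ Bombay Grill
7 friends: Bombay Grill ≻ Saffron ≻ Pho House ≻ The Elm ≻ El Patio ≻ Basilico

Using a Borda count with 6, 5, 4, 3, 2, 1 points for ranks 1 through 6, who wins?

Saffron

Bombay Grill: 6·5 + 1·5 + 3·4 + 10·1 + 7·6 = 99
Saffron: 6·1 + 1·4 + 3·6 + 10·6 + 7·5 = 123
El Patio: 6·3 + 1·1 + 3·3 + 10·4 + 7·2 = 82
Pho House: 6·4 + 1·6 + 3·5 + 10·2 + 7·4 = 93
Basilico: 6·2 + 1·2 + 3·1 + 10·5 + 7·1 = 74
The Elm: 6·6 + 1·3 + 3·2 + 10·3 + 7·3 = 96
Saffron has the highest Borda score (123).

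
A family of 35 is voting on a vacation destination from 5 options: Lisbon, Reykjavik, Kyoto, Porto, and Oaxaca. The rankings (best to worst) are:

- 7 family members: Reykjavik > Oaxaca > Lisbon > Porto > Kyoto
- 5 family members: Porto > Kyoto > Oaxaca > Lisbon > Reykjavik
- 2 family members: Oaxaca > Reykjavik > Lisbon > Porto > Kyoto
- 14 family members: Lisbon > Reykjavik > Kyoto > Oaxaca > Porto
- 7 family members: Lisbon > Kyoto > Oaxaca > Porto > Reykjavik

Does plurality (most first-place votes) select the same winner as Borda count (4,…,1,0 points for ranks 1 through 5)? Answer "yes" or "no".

Plurality — first-place votes: Lisbon 21, Reykjavik 7, Kyoto 0, Porto 5, Oaxaca 2. Winner: Lisbon.
Borda — scores: Lisbon 107, Reykjavik 76, Kyoto 64, Porto 36, Oaxaca 67. Winner: Lisbon.
The two methods agree.

yes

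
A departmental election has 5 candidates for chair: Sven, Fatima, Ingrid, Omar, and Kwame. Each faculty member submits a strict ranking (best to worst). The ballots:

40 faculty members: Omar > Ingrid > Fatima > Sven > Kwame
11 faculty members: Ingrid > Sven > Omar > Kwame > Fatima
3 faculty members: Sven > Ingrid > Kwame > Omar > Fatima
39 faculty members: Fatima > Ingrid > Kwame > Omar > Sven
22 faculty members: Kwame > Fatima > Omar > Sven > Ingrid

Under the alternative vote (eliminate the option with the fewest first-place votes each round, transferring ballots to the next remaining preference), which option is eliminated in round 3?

Kwame

Round 1: Sven 3, Fatima 39, Ingrid 11, Omar 40, Kwame 22. Eliminate Sven.
Round 2: Fatima 39, Ingrid 14, Omar 40, Kwame 22. Eliminate Ingrid.
Round 3: Fatima 39, Omar 51, Kwame 25. Eliminate Kwame.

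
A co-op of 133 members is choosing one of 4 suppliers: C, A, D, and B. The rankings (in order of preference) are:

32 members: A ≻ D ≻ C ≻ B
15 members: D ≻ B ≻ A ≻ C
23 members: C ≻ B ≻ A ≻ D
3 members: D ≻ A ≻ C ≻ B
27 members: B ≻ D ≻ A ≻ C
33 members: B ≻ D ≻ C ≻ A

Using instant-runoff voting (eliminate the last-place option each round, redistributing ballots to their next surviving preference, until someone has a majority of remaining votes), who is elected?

B

Round 1: C 23, A 32, D 18, B 60. Eliminate D.
Round 2: C 23, A 35, B 75. B has a majority.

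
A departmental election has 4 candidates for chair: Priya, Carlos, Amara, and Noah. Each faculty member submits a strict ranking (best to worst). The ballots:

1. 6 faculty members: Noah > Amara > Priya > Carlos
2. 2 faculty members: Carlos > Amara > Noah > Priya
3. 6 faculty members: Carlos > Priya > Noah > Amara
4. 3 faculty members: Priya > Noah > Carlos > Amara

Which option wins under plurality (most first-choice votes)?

First-place votes: Priya 3, Carlos 8, Amara 0, Noah 6.
Carlos has the most first-place votes.

Carlos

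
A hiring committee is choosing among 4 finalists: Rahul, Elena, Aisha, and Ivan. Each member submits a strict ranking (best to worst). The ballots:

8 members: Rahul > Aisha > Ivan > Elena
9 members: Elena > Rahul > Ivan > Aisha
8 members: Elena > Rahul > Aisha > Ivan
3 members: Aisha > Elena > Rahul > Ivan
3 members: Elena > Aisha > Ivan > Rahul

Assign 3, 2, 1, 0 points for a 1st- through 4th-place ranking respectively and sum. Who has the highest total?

Elena

Rahul: 8·3 + 9·2 + 8·2 + 3·1 + 3·0 = 61
Elena: 8·0 + 9·3 + 8·3 + 3·2 + 3·3 = 66
Aisha: 8·2 + 9·0 + 8·1 + 3·3 + 3·2 = 39
Ivan: 8·1 + 9·1 + 8·0 + 3·0 + 3·1 = 20
Elena has the highest Borda score (66).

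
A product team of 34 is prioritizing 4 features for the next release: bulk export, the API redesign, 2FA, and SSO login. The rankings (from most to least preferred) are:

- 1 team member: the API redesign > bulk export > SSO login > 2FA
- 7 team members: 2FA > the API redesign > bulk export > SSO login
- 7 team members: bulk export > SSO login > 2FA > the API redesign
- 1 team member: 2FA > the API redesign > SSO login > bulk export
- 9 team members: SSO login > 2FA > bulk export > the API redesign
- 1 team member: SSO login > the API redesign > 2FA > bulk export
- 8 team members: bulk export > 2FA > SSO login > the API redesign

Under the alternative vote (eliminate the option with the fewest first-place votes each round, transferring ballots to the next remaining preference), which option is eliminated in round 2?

2FA

Round 1: bulk export 15, the API redesign 1, 2FA 8, SSO login 10. Eliminate the API redesign.
Round 2: bulk export 16, 2FA 8, SSO login 10. Eliminate 2FA.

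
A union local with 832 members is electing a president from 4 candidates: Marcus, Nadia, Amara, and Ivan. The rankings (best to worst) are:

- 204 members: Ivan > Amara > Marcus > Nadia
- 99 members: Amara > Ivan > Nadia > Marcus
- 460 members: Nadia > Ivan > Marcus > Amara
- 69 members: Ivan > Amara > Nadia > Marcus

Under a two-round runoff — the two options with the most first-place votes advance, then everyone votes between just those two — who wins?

Nadia

Round 1 first-place votes: Marcus 0, Nadia 460, Amara 99, Ivan 273.
Nadia and Ivan advance.
Runoff: Nadia is preferred to Ivan by 460 voters; Ivan by 372.
Nadia wins the runoff.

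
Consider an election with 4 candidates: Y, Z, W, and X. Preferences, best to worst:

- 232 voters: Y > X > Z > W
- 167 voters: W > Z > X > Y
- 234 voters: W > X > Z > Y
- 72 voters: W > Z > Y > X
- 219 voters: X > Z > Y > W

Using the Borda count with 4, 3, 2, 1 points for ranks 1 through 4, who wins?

Y: 232·4 + 167·1 + 234·1 + 72·2 + 219·2 = 1911
Z: 232·2 + 167·3 + 234·2 + 72·3 + 219·3 = 2306
W: 232·1 + 167·4 + 234·4 + 72·4 + 219·1 = 2343
X: 232·3 + 167·2 + 234·3 + 72·1 + 219·4 = 2680
X has the highest Borda score (2680).

X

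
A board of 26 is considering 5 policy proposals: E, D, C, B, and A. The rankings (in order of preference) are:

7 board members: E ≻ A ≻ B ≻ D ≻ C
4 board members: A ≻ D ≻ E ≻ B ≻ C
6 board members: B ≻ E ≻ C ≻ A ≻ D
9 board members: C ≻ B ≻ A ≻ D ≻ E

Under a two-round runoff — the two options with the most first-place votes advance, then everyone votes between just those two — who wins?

E

Round 1 first-place votes: E 7, D 0, C 9, B 6, A 4.
C and E advance.
Runoff: C is preferred to E by 9 voters; E by 17.
E wins the runoff.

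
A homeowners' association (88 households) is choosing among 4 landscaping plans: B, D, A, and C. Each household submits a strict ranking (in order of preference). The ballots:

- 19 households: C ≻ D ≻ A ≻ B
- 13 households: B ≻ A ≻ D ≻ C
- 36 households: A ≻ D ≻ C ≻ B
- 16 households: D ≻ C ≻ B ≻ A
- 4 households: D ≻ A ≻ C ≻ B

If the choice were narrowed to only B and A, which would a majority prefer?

A

Voters preferring B to A: 29; preferring A to B: 59.
A wins the head-to-head.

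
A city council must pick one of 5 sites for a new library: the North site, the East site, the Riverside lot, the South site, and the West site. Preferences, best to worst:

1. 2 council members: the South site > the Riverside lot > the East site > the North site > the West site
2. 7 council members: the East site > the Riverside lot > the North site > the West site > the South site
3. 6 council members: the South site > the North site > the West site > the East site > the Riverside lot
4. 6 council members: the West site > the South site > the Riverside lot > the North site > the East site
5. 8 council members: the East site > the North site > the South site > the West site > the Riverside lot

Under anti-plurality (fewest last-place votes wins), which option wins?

Last-place votes: the North site 0, the East site 6, the Riverside lot 14, the South site 7, the West site 2.
the North site is ranked last by the fewest voters, so the North site wins.

the North site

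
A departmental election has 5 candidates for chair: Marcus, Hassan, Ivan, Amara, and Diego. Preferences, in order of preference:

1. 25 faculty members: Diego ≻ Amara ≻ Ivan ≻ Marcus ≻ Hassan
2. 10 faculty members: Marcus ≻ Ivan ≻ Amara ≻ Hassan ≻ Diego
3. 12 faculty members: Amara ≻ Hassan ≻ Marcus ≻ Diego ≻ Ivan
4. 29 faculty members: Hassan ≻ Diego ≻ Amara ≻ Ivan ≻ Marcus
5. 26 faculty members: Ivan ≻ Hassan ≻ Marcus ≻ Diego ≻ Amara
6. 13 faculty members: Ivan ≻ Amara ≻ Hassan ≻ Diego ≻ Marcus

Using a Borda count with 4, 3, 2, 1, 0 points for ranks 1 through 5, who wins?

Hassan

Marcus: 25·1 + 10·4 + 12·2 + 29·0 + 26·2 + 13·0 = 141
Hassan: 25·0 + 10·1 + 12·3 + 29·4 + 26·3 + 13·2 = 266
Ivan: 25·2 + 10·3 + 12·0 + 29·1 + 26·4 + 13·4 = 265
Amara: 25·3 + 10·2 + 12·4 + 29·2 + 26·0 + 13·3 = 240
Diego: 25·4 + 10·0 + 12·1 + 29·3 + 26·1 + 13·1 = 238
Hassan has the highest Borda score (266).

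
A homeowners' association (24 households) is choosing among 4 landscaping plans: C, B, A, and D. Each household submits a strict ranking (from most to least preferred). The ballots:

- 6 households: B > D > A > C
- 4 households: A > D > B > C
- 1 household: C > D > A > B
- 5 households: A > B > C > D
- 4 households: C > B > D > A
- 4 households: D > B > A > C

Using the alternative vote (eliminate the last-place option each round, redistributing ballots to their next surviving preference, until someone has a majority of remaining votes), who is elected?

Round 1: C 5, B 6, A 9, D 4. Eliminate D.
Round 2: C 5, B 10, A 9. Eliminate C.
Round 3: B 14, A 10. B has a majority.

B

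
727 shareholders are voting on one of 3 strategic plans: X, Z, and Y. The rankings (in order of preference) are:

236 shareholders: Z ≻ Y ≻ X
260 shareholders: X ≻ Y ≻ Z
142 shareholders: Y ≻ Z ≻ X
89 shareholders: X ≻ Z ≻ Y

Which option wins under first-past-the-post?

First-place votes: X 349, Z 236, Y 142.
X has the most first-place votes.

X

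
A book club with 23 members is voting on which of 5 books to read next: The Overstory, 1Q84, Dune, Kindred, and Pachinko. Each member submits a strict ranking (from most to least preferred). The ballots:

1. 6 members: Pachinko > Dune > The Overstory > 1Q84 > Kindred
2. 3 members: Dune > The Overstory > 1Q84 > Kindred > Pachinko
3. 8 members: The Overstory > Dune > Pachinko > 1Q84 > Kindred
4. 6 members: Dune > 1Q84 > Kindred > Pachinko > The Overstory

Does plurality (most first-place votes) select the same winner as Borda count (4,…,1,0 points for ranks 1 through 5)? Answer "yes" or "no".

yes

Plurality — first-place votes: The Overstory 8, 1Q84 0, Dune 9, Kindred 0, Pachinko 6. Winner: Dune.
Borda — scores: The Overstory 53, 1Q84 38, Dune 78, Kindred 15, Pachinko 46. Winner: Dune.
The two methods agree.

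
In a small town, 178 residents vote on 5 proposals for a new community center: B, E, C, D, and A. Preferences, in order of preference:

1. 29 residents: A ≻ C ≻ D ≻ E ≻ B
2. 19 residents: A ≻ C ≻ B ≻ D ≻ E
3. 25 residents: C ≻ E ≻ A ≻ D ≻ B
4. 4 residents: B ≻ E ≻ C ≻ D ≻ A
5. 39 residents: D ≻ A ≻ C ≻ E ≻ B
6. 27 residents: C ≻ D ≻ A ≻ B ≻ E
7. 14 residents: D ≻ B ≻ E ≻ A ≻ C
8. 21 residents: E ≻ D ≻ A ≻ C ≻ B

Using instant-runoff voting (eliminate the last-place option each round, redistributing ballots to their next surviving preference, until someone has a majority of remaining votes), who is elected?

Round 1: B 4, E 21, C 52, D 53, A 48. Eliminate B.
Round 2: E 25, C 52, D 53, A 48. Eliminate E.
Round 3: C 56, D 74, A 48. Eliminate A.
Round 4: C 104, D 74. C has a majority.

C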